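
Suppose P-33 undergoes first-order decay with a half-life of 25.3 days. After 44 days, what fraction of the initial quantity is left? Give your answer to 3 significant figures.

0.300

n = 44/25.3 ≈ 1.7391 half-lives.
Fraction remaining = (1/2)^1.7391 ≈ 0.29955.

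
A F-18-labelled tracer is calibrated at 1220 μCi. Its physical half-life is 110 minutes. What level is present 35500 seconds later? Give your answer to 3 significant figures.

29.3 μCi

Convert the elapsed time: 35500 seconds = 591.667 minutes.
Number of half-lives: n = 591.667/110 ≈ 5.3788.
Remaining = 1220 × (1/2)^5.3788 = 1220 × 0.024034 ≈ 29.321 μCi.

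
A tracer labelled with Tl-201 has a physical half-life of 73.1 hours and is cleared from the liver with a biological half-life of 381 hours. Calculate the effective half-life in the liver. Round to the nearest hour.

1/t_eff = 1/t_phys + 1/t_biol = 1/73.1 + 1/381 = 0.016305 per hour.
t_eff = 73.1 × 381 / (73.1 + 381) ≈ 61.333 hours.

61 hours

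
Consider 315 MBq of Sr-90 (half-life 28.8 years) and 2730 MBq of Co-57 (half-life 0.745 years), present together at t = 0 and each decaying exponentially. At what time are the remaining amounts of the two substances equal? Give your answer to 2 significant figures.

Set 315·(1/2)^(t/28.8) = 2730·(1/2)^(t/0.745).
Taking log₂: log₂(315/2730) = t·(1/28.8 − 1/0.745).
log₂(0.11538) = -3.1155; 1/28.8 − 1/0.745 = -1.3076.
t = -3.1155 / -1.3076 ≈ 2.3827 years.

2.4 years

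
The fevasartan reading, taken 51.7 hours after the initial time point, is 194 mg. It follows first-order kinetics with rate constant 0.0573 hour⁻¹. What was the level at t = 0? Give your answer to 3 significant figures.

t½ = ln 2 / k = 0.69315 / 0.0573 ≈ 12.097 hours.
Number of half-lives elapsed: n = 51.7/12.097 ≈ 4.2739.
A₀ = A × 2^n = 194 × 2^4.2739 = 194 × 19.345 ≈ 3752.8 mg.

3750 mg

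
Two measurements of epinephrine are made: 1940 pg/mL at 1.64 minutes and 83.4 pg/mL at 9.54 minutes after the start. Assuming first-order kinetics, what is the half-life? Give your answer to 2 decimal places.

Over Δt = 9.54 − 1.64 = 7.9 minutes, the level fell by a factor of 1940/83.4 ≈ 23.261.
n = log₂(23.261) ≈ 4.5399 half-lives, so t½ = 7.9/4.5399 ≈ 1.7401 minutes.

1.74 minutes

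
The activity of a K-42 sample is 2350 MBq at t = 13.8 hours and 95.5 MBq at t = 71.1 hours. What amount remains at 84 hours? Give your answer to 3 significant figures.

46.4 MBq

Over Δt = 71.1 − 13.8 = 57.3 hours, the level fell by a factor of 2350/95.5 ≈ 24.607.
n = log₂(24.607) ≈ 4.621 half-lives, so t½ = 57.3/4.621 ≈ 12.4 hours.
From t = 71.1 to t = 84: 95.5 × (1/2)^((84−71.1)/12.4) ≈ 46.434 MBq.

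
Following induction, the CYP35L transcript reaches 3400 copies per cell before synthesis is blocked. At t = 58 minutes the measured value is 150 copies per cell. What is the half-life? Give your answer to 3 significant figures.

12.9 minutes

A/A₀ = 150/3400 ≈ 0.044118.
n = log₂(22.667) ≈ 4.5025 half-lives elapsed in 58 minutes.
t½ = 58/4.5025 ≈ 12.882 minutes.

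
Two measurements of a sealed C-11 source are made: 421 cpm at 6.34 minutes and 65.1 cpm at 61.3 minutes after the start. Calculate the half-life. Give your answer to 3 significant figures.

20.4 minutes

Over Δt = 61.3 − 6.34 = 54.96 minutes, the level fell by a factor of 421/65.1 ≈ 6.467.
n = log₂(6.467) ≈ 2.6931 half-lives, so t½ = 54.96/2.6931 ≈ 20.408 minutes.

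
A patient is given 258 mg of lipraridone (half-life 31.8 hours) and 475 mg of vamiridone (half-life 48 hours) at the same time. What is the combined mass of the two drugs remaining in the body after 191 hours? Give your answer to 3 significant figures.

34.1 mg

lipraridone: 258 × (1/2)^(191/31.8) = 258 × (1/2)^6.0063 ≈ 4.0137 mg.
vamiridone: 475 × (1/2)^(191/48) = 475 × (1/2)^3.9792 ≈ 30.119 mg.
Total = 4.0137 + 30.119 ≈ 34.133 mg.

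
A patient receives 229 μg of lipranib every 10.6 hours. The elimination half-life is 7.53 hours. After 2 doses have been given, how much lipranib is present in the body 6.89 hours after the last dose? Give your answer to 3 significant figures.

167 μg

The 2 doses were given 17.49, 6.89 hours ago.
Total = 229·(1/2)^(17.49/7.53) + 229·(1/2)^(6.89/7.53)
      = 45.775 + 121.45 ≈ 167.22 μg.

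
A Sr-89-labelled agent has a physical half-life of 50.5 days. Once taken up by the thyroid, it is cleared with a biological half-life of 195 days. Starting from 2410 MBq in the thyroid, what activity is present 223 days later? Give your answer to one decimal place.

51.1 MBq

1/t_eff = 1/t_phys + 1/t_biol = 1/50.5 + 1/195 = 0.02493 per day.
t_eff = 50.5 × 195 / (50.5 + 195) ≈ 40.112 days.
Remaining = 2410 × (1/2)^(223/40.112) = 2410 × (1/2)^5.5594 ≈ 51.105 MBq.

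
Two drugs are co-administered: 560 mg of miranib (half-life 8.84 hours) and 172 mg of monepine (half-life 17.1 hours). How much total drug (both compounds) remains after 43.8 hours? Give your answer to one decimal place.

47.2 mg

miranib: 560 × (1/2)^(43.8/8.84) = 560 × (1/2)^4.9548 ≈ 18.058 mg.
monepine: 172 × (1/2)^(43.8/17.1) = 172 × (1/2)^2.5614 ≈ 29.139 mg.
Total = 18.058 + 29.139 ≈ 47.196 mg.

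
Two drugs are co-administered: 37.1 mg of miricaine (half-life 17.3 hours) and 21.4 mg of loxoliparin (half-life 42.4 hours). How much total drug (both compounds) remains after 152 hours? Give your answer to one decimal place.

miricaine: 37.1 × (1/2)^(152/17.3) = 37.1 × (1/2)^8.7861 ≈ 0.08404 mg.
loxoliparin: 21.4 × (1/2)^(152/42.4) = 21.4 × (1/2)^3.5849 ≈ 1.7834 mg.
Total = 0.08404 + 1.7834 ≈ 1.8674 mg.

1.9 mg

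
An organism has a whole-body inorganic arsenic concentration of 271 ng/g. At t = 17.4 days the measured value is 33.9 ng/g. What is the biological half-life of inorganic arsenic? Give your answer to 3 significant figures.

5.80 days

A/A₀ = 33.9/271 ≈ 0.12509.
n = log₂(7.9941) ≈ 2.9989 half-lives elapsed in 17.4 days.
t½ = 17.4/2.9989 ≈ 5.8021 days.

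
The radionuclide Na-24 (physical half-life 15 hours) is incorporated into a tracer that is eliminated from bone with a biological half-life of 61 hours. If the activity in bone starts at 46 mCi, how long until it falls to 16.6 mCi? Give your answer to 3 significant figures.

17.7 hours

1/t_eff = 1/t_phys + 1/t_biol = 1/15 + 1/61 = 0.08306 per hour.
t_eff = 15 × 61 / (15 + 61) ≈ 12.039 hours.
n = log₂(46/16.6) ≈ 1.4705; t = 1.4705 × 12.039 ≈ 17.703 hours.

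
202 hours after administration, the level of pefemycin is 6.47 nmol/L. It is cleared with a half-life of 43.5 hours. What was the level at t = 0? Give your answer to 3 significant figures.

Number of half-lives elapsed: n = 202/43.5 ≈ 4.6437.
A₀ = A × 2^n = 6.47 × 2^4.6437 = 6.47 × 24.997 ≈ 161.73 nmol/L.

162 nmol/L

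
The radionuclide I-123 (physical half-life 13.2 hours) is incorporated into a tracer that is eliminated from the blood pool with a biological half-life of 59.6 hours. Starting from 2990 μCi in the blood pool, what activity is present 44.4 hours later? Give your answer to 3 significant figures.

1/t_eff = 1/t_phys + 1/t_biol = 1/13.2 + 1/59.6 = 0.092536 per hour.
t_eff = 13.2 × 59.6 / (13.2 + 59.6) ≈ 10.807 hours.
Remaining = 2990 × (1/2)^(44.4/10.807) = 2990 × (1/2)^4.1086 ≈ 173.32 μCi.

173 μCi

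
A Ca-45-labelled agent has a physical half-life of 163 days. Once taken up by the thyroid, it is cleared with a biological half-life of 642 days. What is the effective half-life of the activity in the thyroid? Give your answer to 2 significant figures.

130 days

1/t_eff = 1/t_phys + 1/t_biol = 1/163 + 1/642 = 0.0076926 per day.
t_eff = 163 × 642 / (163 + 642) ≈ 130 days.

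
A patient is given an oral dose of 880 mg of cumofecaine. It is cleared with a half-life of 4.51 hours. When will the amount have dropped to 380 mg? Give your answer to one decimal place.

5.5 hours

Fraction remaining = 380/880 ≈ 0.43182.
n = log₂(880/380) = ln(2.3158)/ln 2 ≈ 1.2115 half-lives.
t = n × t½ = 1.2115 × 4.51 ≈ 5.4639 hours.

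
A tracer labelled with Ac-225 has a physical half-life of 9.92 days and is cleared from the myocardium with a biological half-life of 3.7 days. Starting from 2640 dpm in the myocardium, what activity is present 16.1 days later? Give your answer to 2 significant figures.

42 dpm

1/t_eff = 1/t_phys + 1/t_biol = 1/9.92 + 1/3.7 = 0.37108 per day.
t_eff = 9.92 × 3.7 / (9.92 + 3.7) ≈ 2.6949 days.
Remaining = 2640 × (1/2)^(16.1/2.6949) = 2640 × (1/2)^5.9743 ≈ 41.99 dpm.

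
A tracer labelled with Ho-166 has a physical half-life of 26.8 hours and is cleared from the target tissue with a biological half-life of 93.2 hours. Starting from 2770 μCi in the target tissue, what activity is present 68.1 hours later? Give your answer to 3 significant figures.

1/t_eff = 1/t_phys + 1/t_biol = 1/26.8 + 1/93.2 = 0.048043 per hour.
t_eff = 26.8 × 93.2 / (26.8 + 93.2) ≈ 20.815 hours.
Remaining = 2770 × (1/2)^(68.1/20.815) = 2770 × (1/2)^3.2717 ≈ 286.81 μCi.

287 μCi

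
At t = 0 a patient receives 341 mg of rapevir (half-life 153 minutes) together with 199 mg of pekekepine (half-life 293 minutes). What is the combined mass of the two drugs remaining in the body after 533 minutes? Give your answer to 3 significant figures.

86.9 mg

rapevir: 341 × (1/2)^(533/153) = 341 × (1/2)^3.4837 ≈ 30.484 mg.
pekekepine: 199 × (1/2)^(533/293) = 199 × (1/2)^1.8191 ≈ 56.396 mg.
Total = 30.484 + 56.396 ≈ 86.879 mg.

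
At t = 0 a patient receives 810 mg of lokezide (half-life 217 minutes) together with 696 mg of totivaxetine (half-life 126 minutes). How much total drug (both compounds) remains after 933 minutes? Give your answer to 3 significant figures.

lokezide: 810 × (1/2)^(933/217) = 810 × (1/2)^4.2995 ≈ 41.133 mg.
totivaxetine: 696 × (1/2)^(933/126) = 696 × (1/2)^7.4048 ≈ 4.1073 mg.
Total = 41.133 + 4.1073 ≈ 45.241 mg.

45.2 mg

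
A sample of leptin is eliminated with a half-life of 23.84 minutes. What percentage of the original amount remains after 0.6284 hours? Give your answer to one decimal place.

0.6284 hours = 37.704 minutes.
n = 37.704/23.84 ≈ 1.5815 half-lives.
Fraction remaining = (1/2)^1.5815 ≈ 0.33412, i.e. 33.412%.

33.4%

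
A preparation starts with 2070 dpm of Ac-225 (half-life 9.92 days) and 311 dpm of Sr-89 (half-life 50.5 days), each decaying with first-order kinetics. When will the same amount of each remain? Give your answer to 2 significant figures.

34 days

Set 2070·(1/2)^(t/9.92) = 311·(1/2)^(t/50.5).
Taking log₂: log₂(2070/311) = t·(1/9.92 − 1/50.5).
log₂(6.6559) = 2.7346; 1/9.92 − 1/50.5 = 0.081004.
t = 2.7346 / 0.081004 ≈ 33.759 days.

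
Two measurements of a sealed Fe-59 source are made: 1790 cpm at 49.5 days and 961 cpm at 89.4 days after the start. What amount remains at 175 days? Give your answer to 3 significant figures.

Over Δt = 89.4 − 49.5 = 39.9 days, the level fell by a factor of 1790/961 ≈ 1.8626.
n = log₂(1.8626) ≈ 0.89735 half-lives, so t½ = 39.9/0.89735 ≈ 44.464 days.
From t = 89.4 to t = 175: 961 × (1/2)^((175−89.4)/44.464) ≈ 253.04 cpm.

253 cpm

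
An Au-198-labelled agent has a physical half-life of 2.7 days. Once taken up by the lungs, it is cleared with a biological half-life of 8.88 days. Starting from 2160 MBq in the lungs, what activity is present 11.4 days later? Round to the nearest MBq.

1/t_eff = 1/t_phys + 1/t_biol = 1/2.7 + 1/8.88 = 0.48298 per day.
t_eff = 2.7 × 8.88 / (2.7 + 8.88) ≈ 2.0705 days.
Remaining = 2160 × (1/2)^(11.4/2.0705) = 2160 × (1/2)^5.506 ≈ 47.531 MBq.

48 MBq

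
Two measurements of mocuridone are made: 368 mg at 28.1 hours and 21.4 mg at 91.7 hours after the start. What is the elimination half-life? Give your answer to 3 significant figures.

15.5 hours

Over Δt = 91.7 − 28.1 = 63.6 hours, the level fell by a factor of 368/21.4 ≈ 17.196.
n = log₂(17.196) ≈ 4.104 half-lives, so t½ = 63.6/4.104 ≈ 15.497 hours.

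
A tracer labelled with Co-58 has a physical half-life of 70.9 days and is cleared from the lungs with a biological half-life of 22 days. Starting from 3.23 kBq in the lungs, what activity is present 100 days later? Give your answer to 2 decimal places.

0.05 kBq

1/t_eff = 1/t_phys + 1/t_biol = 1/70.9 + 1/22 = 0.059559 per day.
t_eff = 70.9 × 22 / (70.9 + 22) ≈ 16.79 days.
Remaining = 3.23 × (1/2)^(100/16.79) = 3.23 × (1/2)^5.9559 ≈ 0.052036 kBq.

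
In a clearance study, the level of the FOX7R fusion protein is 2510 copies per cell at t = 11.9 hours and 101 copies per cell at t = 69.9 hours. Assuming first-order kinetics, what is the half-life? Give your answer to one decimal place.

12.5 hours

Over Δt = 69.9 − 11.9 = 58 hours, the level fell by a factor of 2510/101 ≈ 24.851.
n = log₂(24.851) ≈ 4.6353 half-lives, so t½ = 58/4.6353 ≈ 12.513 hours.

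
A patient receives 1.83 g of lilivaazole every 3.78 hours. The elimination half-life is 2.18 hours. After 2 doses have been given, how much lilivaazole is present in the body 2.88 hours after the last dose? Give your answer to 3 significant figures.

The 2 doses were given 6.66, 2.88 hours ago.
Total = 1.83·(1/2)^(6.66/2.18) + 1.83·(1/2)^(2.88/2.18)
      = 0.22019 + 0.73242 ≈ 0.95261 g.

0.953 g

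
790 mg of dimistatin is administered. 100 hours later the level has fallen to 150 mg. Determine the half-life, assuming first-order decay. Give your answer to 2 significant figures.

42 hours

A/A₀ = 150/790 ≈ 0.18987.
n = log₂(5.2667) ≈ 2.3969 half-lives elapsed in 100 hours.
t½ = 100/2.3969 ≈ 41.721 hours.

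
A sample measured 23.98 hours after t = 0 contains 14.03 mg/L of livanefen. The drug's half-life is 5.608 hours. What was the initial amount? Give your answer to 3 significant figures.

Number of half-lives elapsed: n = 23.98/5.608 ≈ 4.276.
A₀ = A × 2^n = 14.03 × 2^4.276 = 14.03 × 19.374 ≈ 271.81 mg/L.

272 mg/L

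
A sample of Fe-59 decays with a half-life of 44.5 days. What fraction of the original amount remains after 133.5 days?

n = 133.5/44.5 ≈ 3 half-lives.
Fraction remaining = (1/2)^3 ≈ 0.125.

0.125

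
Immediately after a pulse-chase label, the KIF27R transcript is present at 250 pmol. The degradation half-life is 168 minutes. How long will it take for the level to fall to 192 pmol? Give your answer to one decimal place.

Fraction remaining = 192/250 ≈ 0.768.
n = log₂(250/192) = ln(1.3021)/ln 2 ≈ 0.38082 half-lives.
t = n × t½ = 0.38082 × 168 ≈ 63.978 minutes.

64.0 minutes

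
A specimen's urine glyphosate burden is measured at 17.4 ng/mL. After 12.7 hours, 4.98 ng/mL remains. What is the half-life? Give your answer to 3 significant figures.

A/A₀ = 4.98/17.4 ≈ 0.28621.
n = log₂(3.494) ≈ 1.8049 half-lives elapsed in 12.7 hours.
t½ = 12.7/1.8049 ≈ 7.0365 hours.

7.04 hours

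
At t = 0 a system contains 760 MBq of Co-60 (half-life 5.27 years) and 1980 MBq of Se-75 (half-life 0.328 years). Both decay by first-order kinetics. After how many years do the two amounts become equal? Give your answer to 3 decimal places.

Set 760·(1/2)^(t/5.27) = 1980·(1/2)^(t/0.328).
Taking log₂: log₂(760/1980) = t·(1/5.27 − 1/0.328).
log₂(0.38384) = -1.3814; 1/5.27 − 1/0.328 = -2.859.
t = -1.3814 / -2.859 ≈ 0.48318 years.

0.483 years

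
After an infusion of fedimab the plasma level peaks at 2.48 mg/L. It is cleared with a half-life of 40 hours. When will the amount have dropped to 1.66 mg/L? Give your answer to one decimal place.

Fraction remaining = 1.66/2.48 ≈ 0.66935.
n = log₂(2.48/1.66) = ln(1.494)/ln 2 ≈ 0.57916 half-lives.
t = n × t½ = 0.57916 × 40 ≈ 23.166 hours.

23.2 hours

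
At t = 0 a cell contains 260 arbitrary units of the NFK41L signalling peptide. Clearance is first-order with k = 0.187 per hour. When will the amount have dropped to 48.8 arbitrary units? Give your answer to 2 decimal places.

t½ = ln 2 / k = 0.69315 / 0.187 ≈ 3.7067 hours.
Fraction remaining = 48.8/260 ≈ 0.18769.
n = log₂(260/48.8) = ln(5.3279)/ln 2 ≈ 2.4136 half-lives.
t = n × t½ = 2.4136 × 3.7067 ≈ 8.9463 hours.

8.95 hours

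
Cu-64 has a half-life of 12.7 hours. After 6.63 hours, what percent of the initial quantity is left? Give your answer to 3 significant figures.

n = 6.63/12.7 ≈ 0.52205 half-lives.
Fraction remaining = (1/2)^0.52205 ≈ 0.69638, i.e. 69.638%.

69.6%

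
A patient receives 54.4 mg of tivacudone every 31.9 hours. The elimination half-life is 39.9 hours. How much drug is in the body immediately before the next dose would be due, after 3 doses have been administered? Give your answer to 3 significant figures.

The 3 doses were given 95.7, 63.8, 31.9 hours ago.
Total = 54.4·(1/2)^(95.7/39.9) + 54.4·(1/2)^(63.8/39.9) + 54.4·(1/2)^(31.9/39.9)
      = 10.318 + 17.958 + 31.255 ≈ 59.531 mg.

59.5 mg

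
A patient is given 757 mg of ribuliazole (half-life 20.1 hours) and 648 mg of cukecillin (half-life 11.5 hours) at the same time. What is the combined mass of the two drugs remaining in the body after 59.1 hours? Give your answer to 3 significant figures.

117 mg

ribuliazole: 757 × (1/2)^(59.1/20.1) = 757 × (1/2)^2.9403 ≈ 98.623 mg.
cukecillin: 648 × (1/2)^(59.1/11.5) = 648 × (1/2)^5.1391 ≈ 18.388 mg.
Total = 98.623 + 18.388 ≈ 117.01 mg.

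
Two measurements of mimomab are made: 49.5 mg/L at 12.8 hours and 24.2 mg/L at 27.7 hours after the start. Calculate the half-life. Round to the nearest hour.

14 hours

Over Δt = 27.7 − 12.8 = 14.9 hours, the level fell by a factor of 49.5/24.2 ≈ 2.0455.
n = log₂(2.0455) ≈ 1.0324 half-lives, so t½ = 14.9/1.0324 ≈ 14.432 hours.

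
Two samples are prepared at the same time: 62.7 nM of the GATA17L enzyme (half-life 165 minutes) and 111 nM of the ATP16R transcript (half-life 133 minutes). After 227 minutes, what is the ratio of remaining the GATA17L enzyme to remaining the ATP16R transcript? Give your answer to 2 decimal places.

0.71

GATA17L enzyme: 62.7 × (1/2)^(227/165) = 62.7 × (1/2)^1.3758 ≈ 24.161 nM.
ATP16R transcript: 111 × (1/2)^(227/133) = 111 × (1/2)^1.7068 ≈ 34.004 nM.
Ratio ≈ 24.161 / 34.004 ≈ 0.71054.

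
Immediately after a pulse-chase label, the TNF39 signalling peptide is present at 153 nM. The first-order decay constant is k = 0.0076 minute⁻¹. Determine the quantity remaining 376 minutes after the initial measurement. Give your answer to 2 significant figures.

8.8 nM

t½ = ln 2 / k = 0.69315 / 0.0076 ≈ 91.204 minutes.
Number of half-lives: n = 376/91.204 ≈ 4.1226.
Remaining = 153 × (1/2)^4.1226 = 153 × 0.057406 ≈ 8.7832 nM.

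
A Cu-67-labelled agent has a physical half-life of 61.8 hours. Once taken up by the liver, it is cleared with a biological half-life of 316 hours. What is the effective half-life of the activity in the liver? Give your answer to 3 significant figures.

1/t_eff = 1/t_phys + 1/t_biol = 1/61.8 + 1/316 = 0.019346 per hour.
t_eff = 61.8 × 316 / (61.8 + 316) ≈ 51.691 hours.

51.7 hours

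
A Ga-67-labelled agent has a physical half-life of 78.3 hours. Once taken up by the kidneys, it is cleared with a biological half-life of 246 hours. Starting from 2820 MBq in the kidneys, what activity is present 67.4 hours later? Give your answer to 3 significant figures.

1/t_eff = 1/t_phys + 1/t_biol = 1/78.3 + 1/246 = 0.016836 per hour.
t_eff = 78.3 × 246 / (78.3 + 246) ≈ 59.395 hours.
Remaining = 2820 × (1/2)^(67.4/59.395) = 2820 × (1/2)^1.1348 ≈ 1284.2 MBq.

1280 MBq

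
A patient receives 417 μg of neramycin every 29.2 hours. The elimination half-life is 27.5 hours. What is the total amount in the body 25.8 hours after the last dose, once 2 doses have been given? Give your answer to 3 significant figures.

The 2 doses were given 55, 25.8 hours ago.
Total = 417·(1/2)^(55/27.5) + 417·(1/2)^(25.8/27.5)
      = 104.25 + 217.63 ≈ 321.88 μg.

322 μg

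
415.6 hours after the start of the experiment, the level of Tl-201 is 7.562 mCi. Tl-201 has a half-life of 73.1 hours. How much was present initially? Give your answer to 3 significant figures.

Number of half-lives elapsed: n = 415.6/73.1 ≈ 5.6854.
A₀ = A × 2^n = 7.562 × 2^5.6854 = 7.562 × 51.459 ≈ 389.14 mCi.

389 mCi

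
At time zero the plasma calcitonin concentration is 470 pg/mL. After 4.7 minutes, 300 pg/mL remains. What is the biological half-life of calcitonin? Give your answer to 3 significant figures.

7.26 minutes

A/A₀ = 300/470 ≈ 0.6383.
n = log₂(1.5667) ≈ 0.6477 half-lives elapsed in 4.7 minutes.
t½ = 4.7/0.6477 ≈ 7.2565 minutes.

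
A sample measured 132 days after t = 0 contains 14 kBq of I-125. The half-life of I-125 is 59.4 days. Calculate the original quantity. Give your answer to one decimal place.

65.3 kBq

Number of half-lives elapsed: n = 132/59.4 ≈ 2.2222.
A₀ = A × 2^n = 14 × 2^2.2222 = 14 × 4.6661 ≈ 65.326 kBq.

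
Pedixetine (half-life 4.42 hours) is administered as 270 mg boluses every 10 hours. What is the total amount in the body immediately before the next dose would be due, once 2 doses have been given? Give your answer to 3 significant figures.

The 2 doses were given 20, 10 hours ago.
Total = 270·(1/2)^(20/4.42) + 270·(1/2)^(10/4.42)
      = 11.728 + 56.273 ≈ 68.001 mg.

68.0 mg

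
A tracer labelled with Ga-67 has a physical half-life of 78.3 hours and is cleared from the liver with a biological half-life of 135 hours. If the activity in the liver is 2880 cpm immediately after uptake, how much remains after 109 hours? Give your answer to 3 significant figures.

627 cpm

1/t_eff = 1/t_phys + 1/t_biol = 1/78.3 + 1/135 = 0.020179 per hour.
t_eff = 78.3 × 135 / (78.3 + 135) ≈ 49.557 hours.
Remaining = 2880 × (1/2)^(109/49.557) = 2880 × (1/2)^2.1995 ≈ 627.02 cpm.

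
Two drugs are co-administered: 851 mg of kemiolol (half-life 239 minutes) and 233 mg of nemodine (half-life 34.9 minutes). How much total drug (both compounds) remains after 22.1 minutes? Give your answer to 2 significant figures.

kemiolol: 851 × (1/2)^(22.1/239) = 851 × (1/2)^0.092469 ≈ 798.17 mg.
nemodine: 233 × (1/2)^(22.1/34.9) = 233 × (1/2)^0.63324 ≈ 150.22 mg.
Total = 798.17 + 150.22 ≈ 948.39 mg.

950 mg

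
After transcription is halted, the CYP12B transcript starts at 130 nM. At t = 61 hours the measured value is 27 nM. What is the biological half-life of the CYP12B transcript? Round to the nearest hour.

27 hours

A/A₀ = 27/130 ≈ 0.20769.
n = log₂(4.8148) ≈ 2.2675 half-lives elapsed in 61 hours.
t½ = 61/2.2675 ≈ 26.902 hours.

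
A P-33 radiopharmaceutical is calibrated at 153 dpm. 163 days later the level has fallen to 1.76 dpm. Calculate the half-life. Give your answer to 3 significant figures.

25.3 days

A/A₀ = 1.76/153 ≈ 0.011503.
n = log₂(86.932) ≈ 6.4418 half-lives elapsed in 163 days.
t½ = 163/6.4418 ≈ 25.303 days.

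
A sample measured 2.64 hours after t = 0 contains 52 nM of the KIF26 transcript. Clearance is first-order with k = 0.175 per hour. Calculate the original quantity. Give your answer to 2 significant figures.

t½ = ln 2 / k = 0.69315 / 0.175 ≈ 3.9608 hours.
Number of half-lives elapsed: n = 2.64/3.9608 ≈ 0.66653.
A₀ = A × 2^n = 52 × 2^0.66653 = 52 × 1.5872 ≈ 82.537 nM.

83 nM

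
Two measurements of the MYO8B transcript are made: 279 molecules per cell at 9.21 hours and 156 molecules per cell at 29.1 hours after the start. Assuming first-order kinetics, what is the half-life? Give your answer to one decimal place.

Over Δt = 29.1 − 9.21 = 19.89 hours, the level fell by a factor of 279/156 ≈ 1.7885.
n = log₂(1.7885) ≈ 0.83872 half-lives, so t½ = 19.89/0.83872 ≈ 23.715 hours.

23.7 hours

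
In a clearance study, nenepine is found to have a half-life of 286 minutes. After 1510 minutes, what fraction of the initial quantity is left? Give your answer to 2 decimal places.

0.03

n = 1510/286 ≈ 5.2797 half-lives.
Fraction remaining = (1/2)^5.2797 ≈ 0.025742.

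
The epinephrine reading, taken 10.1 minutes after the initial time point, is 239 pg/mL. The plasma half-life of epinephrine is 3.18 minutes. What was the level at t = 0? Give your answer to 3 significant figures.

2160 pg/mL

Number of half-lives elapsed: n = 10.1/3.18 ≈ 3.1761.
A₀ = A × 2^n = 239 × 2^3.1761 = 239 × 9.0386 ≈ 2160.2 pg/mL.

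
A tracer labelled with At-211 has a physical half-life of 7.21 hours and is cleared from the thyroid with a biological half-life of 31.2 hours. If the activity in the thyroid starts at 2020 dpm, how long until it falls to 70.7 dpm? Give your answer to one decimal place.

28.3 hours

1/t_eff = 1/t_phys + 1/t_biol = 1/7.21 + 1/31.2 = 0.17075 per hour.
t_eff = 7.21 × 31.2 / (7.21 + 31.2) ≈ 5.8566 hours.
n = log₂(2020/70.7) ≈ 4.8365; t = 4.8365 × 5.8566 ≈ 28.325 hours.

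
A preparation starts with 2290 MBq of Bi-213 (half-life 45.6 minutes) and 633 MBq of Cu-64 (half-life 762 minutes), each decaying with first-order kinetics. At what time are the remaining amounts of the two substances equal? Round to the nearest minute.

Set 2290·(1/2)^(t/45.6) = 633·(1/2)^(t/762).
Taking log₂: log₂(2290/633) = t·(1/45.6 − 1/762).
log₂(3.6177) = 1.8551; 1/45.6 − 1/762 = 0.020617.
t = 1.8551 / 0.020617 ≈ 89.976 minutes.

90 minutes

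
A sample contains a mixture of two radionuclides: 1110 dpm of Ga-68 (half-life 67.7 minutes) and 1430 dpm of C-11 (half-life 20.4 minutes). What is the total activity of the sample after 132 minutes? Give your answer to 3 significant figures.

Ga-68: 1110 × (1/2)^(132/67.7) = 1110 × (1/2)^1.9498 ≈ 287.33 dpm.
C-11: 1430 × (1/2)^(132/20.4) = 1430 × (1/2)^6.4706 ≈ 16.125 dpm.
Total = 287.33 + 16.125 ≈ 303.45 dpm.

303 dpm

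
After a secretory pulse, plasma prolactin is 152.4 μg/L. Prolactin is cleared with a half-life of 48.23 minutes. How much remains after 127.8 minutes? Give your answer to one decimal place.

Number of half-lives: n = 127.8/48.23 ≈ 2.6498.
Remaining = 152.4 × (1/2)^2.6498 = 152.4 × 0.15934 ≈ 24.284 μg/L.

24.3 μg/L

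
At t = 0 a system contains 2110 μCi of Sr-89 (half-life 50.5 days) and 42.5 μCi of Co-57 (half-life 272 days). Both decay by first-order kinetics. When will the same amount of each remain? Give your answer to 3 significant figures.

Set 2110·(1/2)^(t/50.5) = 42.5·(1/2)^(t/272).
Taking log₂: log₂(2110/42.5) = t·(1/50.5 − 1/272).
log₂(49.647) = 5.6336; 1/50.5 − 1/272 = 0.016126.
t = 5.6336 / 0.016126 ≈ 349.36 days.

349 days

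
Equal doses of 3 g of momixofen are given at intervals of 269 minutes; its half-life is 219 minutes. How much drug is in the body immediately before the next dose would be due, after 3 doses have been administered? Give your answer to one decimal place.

2.1 g

The 3 doses were given 807, 538, 269 minutes ago.
Total = 3·(1/2)^(807/219) + 3·(1/2)^(538/219) + 3·(1/2)^(269/219)
      = 0.23326 + 0.54652 + 1.2805 ≈ 2.0602 g.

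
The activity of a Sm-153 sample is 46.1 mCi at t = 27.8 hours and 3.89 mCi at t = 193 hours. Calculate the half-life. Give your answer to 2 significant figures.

Over Δt = 193 − 27.8 = 165.2 hours, the level fell by a factor of 46.1/3.89 ≈ 11.851.
n = log₂(11.851) ≈ 3.5669 half-lives, so t½ = 165.2/3.5669 ≈ 46.314 hours.

46 hours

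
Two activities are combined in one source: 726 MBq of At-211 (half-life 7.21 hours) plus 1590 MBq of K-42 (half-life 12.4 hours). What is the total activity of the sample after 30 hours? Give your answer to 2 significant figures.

340 MBq

At-211: 726 × (1/2)^(30/7.21) = 726 × (1/2)^4.1609 ≈ 40.587 MBq.
K-42: 1590 × (1/2)^(30/12.4) = 1590 × (1/2)^2.4194 ≈ 297.23 MBq.
Total = 40.587 + 297.23 ≈ 337.82 MBq.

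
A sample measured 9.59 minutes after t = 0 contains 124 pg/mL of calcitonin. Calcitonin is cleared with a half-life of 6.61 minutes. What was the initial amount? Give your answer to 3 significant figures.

339 pg/mL

Number of half-lives elapsed: n = 9.59/6.61 ≈ 1.4508.
A₀ = A × 2^n = 124 × 2^1.4508 = 124 × 2.7337 ≈ 338.97 pg/mL.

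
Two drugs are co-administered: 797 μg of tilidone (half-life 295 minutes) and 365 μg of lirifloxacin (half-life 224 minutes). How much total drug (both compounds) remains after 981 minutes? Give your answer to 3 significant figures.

tilidone: 797 × (1/2)^(981/295) = 797 × (1/2)^3.3254 ≈ 79.507 μg.
lirifloxacin: 365 × (1/2)^(981/224) = 365 × (1/2)^4.3795 ≈ 17.536 μg.
Total = 79.507 + 17.536 ≈ 97.044 μg.

97.0 μg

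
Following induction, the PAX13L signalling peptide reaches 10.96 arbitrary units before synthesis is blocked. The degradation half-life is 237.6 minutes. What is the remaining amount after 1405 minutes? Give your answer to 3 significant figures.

0.182 arbitrary units

Number of half-lives: n = 1405/237.6 ≈ 5.9133.
Remaining = 10.96 × (1/2)^5.9133 = 10.96 × 0.016593 ≈ 0.18186 arbitrary units.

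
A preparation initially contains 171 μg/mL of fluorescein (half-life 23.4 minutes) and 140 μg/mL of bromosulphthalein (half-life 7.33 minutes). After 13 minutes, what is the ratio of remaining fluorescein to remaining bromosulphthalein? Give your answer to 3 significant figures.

fluorescein: 171 × (1/2)^(13/23.4) = 171 × (1/2)^0.55556 ≈ 116.35 μg/mL.
bromosulphthalein: 140 × (1/2)^(13/7.33) = 140 × (1/2)^1.7735 ≈ 40.949 μg/mL.
Ratio ≈ 116.35 / 40.949 ≈ 2.8413.

2.84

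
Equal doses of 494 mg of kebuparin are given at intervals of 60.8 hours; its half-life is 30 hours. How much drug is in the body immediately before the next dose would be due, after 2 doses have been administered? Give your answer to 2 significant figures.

The 2 doses were given 121.6, 60.8 hours ago.
Total = 494·(1/2)^(121.6/30) + 494·(1/2)^(60.8/30)
      = 29.754 + 121.24 ≈ 150.99 mg.

150 mg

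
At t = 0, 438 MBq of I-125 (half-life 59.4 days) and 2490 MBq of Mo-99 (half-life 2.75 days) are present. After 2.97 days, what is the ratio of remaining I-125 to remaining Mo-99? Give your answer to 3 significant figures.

I-125: 438 × (1/2)^(2.97/59.4) = 438 × (1/2)^0.05 ≈ 423.08 MBq.
Mo-99: 2490 × (1/2)^(2.97/2.75) = 2490 × (1/2)^1.08 ≈ 1177.8 MBq.
Ratio ≈ 423.08 / 1177.8 ≈ 0.3592.

0.359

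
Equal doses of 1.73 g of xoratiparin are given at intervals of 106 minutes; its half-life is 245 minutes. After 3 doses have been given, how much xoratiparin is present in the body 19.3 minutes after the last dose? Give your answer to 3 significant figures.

The 3 doses were given 231.3, 125.3, 19.3 minutes ago.
Total = 1.73·(1/2)^(231.3/245) + 1.73·(1/2)^(125.3/245) + 1.73·(1/2)^(19.3/245)
      = 0.89919 + 1.2136 + 1.6381 ≈ 3.7509 g.

3.75 g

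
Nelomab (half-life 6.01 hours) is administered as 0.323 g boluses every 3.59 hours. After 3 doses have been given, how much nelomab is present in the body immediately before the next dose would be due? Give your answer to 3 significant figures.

The 3 doses were given 10.77, 7.18, 3.59 hours ago.
Total = 0.323·(1/2)^(10.77/6.01) + 0.323·(1/2)^(7.18/6.01) + 0.323·(1/2)^(3.59/6.01)
      = 0.093272 + 0.14111 + 0.21349 ≈ 0.44788 g.

0.448 g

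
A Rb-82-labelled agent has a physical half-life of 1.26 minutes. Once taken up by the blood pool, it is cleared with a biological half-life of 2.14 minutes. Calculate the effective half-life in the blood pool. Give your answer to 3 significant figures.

1/t_eff = 1/t_phys + 1/t_biol = 1/1.26 + 1/2.14 = 1.2609 per minute.
t_eff = 1.26 × 2.14 / (1.26 + 2.14) ≈ 0.79306 minutes.

0.793 minutes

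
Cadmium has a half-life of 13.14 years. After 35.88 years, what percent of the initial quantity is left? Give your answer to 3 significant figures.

15.1%

n = 35.88/13.14 ≈ 2.7306 half-lives.
Fraction remaining = (1/2)^2.7306 ≈ 0.15066, i.e. 15.066%.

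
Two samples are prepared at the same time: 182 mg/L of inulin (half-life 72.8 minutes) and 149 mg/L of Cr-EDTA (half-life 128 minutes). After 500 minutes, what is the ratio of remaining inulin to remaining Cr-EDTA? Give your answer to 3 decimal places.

0.157

inulin: 182 × (1/2)^(500/72.8) = 182 × (1/2)^6.8681 ≈ 1.558 mg/L.
Cr-EDTA: 149 × (1/2)^(500/128) = 149 × (1/2)^3.9062 ≈ 9.9377 mg/L.
Ratio ≈ 1.558 / 9.9377 ≈ 0.15677.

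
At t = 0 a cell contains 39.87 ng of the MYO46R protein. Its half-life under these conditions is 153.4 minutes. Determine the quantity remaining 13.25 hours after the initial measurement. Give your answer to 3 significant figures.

Convert the elapsed time: 13.25 hours = 795 minutes.
Number of half-lives: n = 795/153.4 ≈ 5.1825.
Remaining = 39.87 × (1/2)^5.1825 = 39.87 × 0.027536 ≈ 1.0979 ng.

1.10 ng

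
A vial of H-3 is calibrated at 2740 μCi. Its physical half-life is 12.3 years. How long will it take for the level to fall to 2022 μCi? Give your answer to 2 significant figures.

Fraction remaining = 2022/2740 ≈ 0.73796.
n = log₂(2740/2022) = ln(1.3551)/ln 2 ≈ 0.43839 half-lives.
t = n × t½ = 0.43839 × 12.3 ≈ 5.3922 years.

5.4 years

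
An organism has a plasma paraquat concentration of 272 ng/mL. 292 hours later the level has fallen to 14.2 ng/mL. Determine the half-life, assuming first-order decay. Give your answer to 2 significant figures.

69 hours

A/A₀ = 14.2/272 ≈ 0.052206.
n = log₂(19.155) ≈ 4.2596 half-lives elapsed in 292 hours.
t½ = 292/4.2596 ≈ 68.55 hours.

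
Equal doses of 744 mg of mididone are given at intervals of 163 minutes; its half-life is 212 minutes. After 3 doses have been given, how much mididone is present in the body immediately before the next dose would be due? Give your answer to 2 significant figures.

840 mg

The 3 doses were given 489, 326, 163 minutes ago.
Total = 744·(1/2)^(489/212) + 744·(1/2)^(326/212) + 744·(1/2)^(163/212)
      = 150.39 + 256.25 + 436.64 ≈ 843.28 mg.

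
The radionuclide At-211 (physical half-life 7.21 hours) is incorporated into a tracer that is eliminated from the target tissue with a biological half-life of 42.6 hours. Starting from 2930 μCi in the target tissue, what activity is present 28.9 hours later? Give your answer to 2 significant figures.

110 μCi

1/t_eff = 1/t_phys + 1/t_biol = 1/7.21 + 1/42.6 = 0.16217 per hour.
t_eff = 7.21 × 42.6 / (7.21 + 42.6) ≈ 6.1664 hours.
Remaining = 2930 × (1/2)^(28.9/6.1664) = 2930 × (1/2)^4.6867 ≈ 113.77 μCi.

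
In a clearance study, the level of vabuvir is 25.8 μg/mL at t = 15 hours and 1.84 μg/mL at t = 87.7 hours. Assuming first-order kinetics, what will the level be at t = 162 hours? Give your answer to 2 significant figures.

Over Δt = 87.7 − 15 = 72.7 hours, the level fell by a factor of 25.8/1.84 ≈ 14.022.
n = log₂(14.022) ≈ 3.8096 half-lives, so t½ = 72.7/3.8096 ≈ 19.083 hours.
From t = 87.7 to t = 162: 1.84 × (1/2)^((162−87.7)/19.083) ≈ 0.12382 μg/mL.

0.12 μg/mL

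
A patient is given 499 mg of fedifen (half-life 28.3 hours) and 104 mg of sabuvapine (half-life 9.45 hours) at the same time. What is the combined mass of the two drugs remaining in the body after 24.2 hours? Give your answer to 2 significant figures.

290 mg

fedifen: 499 × (1/2)^(24.2/28.3) = 499 × (1/2)^0.85512 ≈ 275.86 mg.
sabuvapine: 104 × (1/2)^(24.2/9.45) = 104 × (1/2)^2.5608 ≈ 17.626 mg.
Total = 275.86 + 17.626 ≈ 293.48 mg.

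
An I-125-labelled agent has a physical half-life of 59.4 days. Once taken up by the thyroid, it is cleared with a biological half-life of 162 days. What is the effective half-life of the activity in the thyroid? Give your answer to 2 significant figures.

43 days

1/t_eff = 1/t_phys + 1/t_biol = 1/59.4 + 1/162 = 0.023008 per day.
t_eff = 59.4 × 162 / (59.4 + 162) ≈ 43.463 days.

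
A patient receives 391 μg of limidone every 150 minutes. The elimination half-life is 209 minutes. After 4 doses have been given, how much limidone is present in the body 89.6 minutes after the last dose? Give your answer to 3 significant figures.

640 μg

The 4 doses were given 539.6, 389.6, 239.6, 89.6 minutes ago.
Total = 391·(1/2)^(539.6/209) + 391·(1/2)^(389.6/209) + 391·(1/2)^(239.6/209) + 391·(1/2)^(89.6/209)
      = 65.309 + 107.4 + 176.63 + 290.48 ≈ 639.83 μg.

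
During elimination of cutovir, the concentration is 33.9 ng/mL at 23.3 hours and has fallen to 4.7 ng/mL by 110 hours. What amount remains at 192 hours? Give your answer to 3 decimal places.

Over Δt = 110 − 23.3 = 86.7 hours, the level fell by a factor of 33.9/4.7 ≈ 7.2128.
n = log₂(7.2128) ≈ 2.8506 half-lives, so t½ = 86.7/2.8506 ≈ 30.415 hours.
From t = 110 to t = 192: 4.7 × (1/2)^((192−110)/30.415) ≈ 0.72529 ng/mL.

0.725 ng/mL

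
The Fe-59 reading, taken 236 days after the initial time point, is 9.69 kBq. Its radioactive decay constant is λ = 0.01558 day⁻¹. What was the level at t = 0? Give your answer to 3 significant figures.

t½ = ln 2 / λ = 0.69315 / 0.01558 ≈ 44.49 days.
Number of half-lives elapsed: n = 236/44.49 ≈ 5.3046.
A₀ = A × 2^n = 9.69 × 2^5.3046 = 9.69 × 39.523 ≈ 382.98 kBq.

383 kBq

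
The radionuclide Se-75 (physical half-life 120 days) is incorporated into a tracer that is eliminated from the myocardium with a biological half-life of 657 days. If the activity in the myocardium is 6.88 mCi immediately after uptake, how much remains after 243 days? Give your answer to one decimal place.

1.3 mCi

1/t_eff = 1/t_phys + 1/t_biol = 1/120 + 1/657 = 0.0098554 per day.
t_eff = 120 × 657 / (120 + 657) ≈ 101.47 days.
Remaining = 6.88 × (1/2)^(243/101.47) = 6.88 × (1/2)^2.3949 ≈ 1.3082 mCi.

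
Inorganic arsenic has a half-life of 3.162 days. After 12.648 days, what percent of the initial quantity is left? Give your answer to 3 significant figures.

6.25%

n = 12.648/3.162 ≈ 4 half-lives.
Fraction remaining = (1/2)^4 ≈ 0.0625, i.e. 6.25%.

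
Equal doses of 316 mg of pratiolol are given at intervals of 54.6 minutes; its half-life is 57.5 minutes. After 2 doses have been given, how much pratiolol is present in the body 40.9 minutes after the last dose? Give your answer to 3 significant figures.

293 mg

The 2 doses were given 95.5, 40.9 minutes ago.
Total = 316·(1/2)^(95.5/57.5) + 316·(1/2)^(40.9/57.5)
      = 99.935 + 193 ≈ 292.94 mg.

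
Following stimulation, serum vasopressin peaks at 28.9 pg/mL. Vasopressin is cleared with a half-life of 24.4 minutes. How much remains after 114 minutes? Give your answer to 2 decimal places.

Number of half-lives: n = 114/24.4 ≈ 4.6721.
Remaining = 28.9 × (1/2)^4.6721 = 28.9 × 0.039224 ≈ 1.1336 pg/mL.

1.13 pg/mL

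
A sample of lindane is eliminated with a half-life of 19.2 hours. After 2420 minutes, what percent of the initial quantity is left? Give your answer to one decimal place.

23.3%

2420 minutes = 40.3333 hours.
n = 40.3333/19.2 ≈ 2.1007 half-lives.
Fraction remaining = (1/2)^2.1007 ≈ 0.23315, i.e. 23.315%.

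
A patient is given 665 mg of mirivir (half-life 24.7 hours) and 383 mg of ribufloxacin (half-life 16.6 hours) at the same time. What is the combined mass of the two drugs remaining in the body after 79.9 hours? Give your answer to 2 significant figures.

mirivir: 665 × (1/2)^(79.9/24.7) = 665 × (1/2)^3.2348 ≈ 70.639 mg.
ribufloxacin: 383 × (1/2)^(79.9/16.6) = 383 × (1/2)^4.8133 ≈ 13.623 mg.
Total = 70.639 + 13.623 ≈ 84.262 mg.

84 mg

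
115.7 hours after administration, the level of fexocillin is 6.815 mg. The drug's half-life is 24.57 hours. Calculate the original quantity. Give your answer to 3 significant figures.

178 mg

Number of half-lives elapsed: n = 115.7/24.57 ≈ 4.709.
A₀ = A × 2^n = 6.815 × 2^4.709 = 6.815 × 26.155 ≈ 178.24 mg.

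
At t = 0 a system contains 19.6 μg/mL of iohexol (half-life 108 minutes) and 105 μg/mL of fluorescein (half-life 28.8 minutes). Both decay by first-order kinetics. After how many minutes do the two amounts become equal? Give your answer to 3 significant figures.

Set 19.6·(1/2)^(t/108) = 105·(1/2)^(t/28.8).
Taking log₂: log₂(19.6/105) = t·(1/108 − 1/28.8).
log₂(0.18667) = -2.4215; 1/108 − 1/28.8 = -0.025463.
t = -2.4215 / -0.025463 ≈ 95.097 minutes.

95.1 minutes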